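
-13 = -13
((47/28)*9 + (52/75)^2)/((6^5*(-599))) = -2455087/733607280000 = -0.00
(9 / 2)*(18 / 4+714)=12933 / 4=3233.25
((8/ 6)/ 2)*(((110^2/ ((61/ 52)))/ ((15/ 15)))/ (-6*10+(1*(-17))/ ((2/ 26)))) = -1258400/ 51423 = -24.47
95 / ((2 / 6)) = 285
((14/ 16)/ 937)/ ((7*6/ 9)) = 3/ 14992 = 0.00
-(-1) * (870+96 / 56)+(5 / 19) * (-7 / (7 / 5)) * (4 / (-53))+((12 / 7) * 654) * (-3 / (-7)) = 66726706 / 49343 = 1352.30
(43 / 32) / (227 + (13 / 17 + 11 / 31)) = 22661 / 3847008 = 0.01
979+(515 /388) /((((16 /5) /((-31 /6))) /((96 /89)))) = 33727003 /34532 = 976.69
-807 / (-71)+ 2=949 / 71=13.37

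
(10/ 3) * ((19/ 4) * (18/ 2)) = 285/ 2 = 142.50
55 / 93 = 0.59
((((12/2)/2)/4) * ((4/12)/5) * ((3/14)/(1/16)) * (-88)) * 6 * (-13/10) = 20592/175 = 117.67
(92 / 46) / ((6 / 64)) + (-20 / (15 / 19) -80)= -84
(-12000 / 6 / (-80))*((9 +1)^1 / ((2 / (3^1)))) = 375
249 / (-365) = -249 / 365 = -0.68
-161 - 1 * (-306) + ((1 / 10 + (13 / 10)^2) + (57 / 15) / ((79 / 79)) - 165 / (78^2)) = 3816769 / 25350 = 150.56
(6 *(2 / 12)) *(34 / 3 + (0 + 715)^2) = 1533709 / 3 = 511236.33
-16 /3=-5.33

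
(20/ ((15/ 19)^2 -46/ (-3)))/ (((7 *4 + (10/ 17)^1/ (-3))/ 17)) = 9389610/ 12252229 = 0.77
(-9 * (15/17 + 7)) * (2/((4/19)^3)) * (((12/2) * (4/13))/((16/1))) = -12407931/7072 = -1754.52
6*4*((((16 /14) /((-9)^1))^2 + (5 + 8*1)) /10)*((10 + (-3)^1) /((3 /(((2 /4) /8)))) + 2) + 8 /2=5638603 /79380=71.03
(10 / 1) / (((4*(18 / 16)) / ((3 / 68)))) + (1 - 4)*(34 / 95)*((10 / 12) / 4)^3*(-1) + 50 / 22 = 2.38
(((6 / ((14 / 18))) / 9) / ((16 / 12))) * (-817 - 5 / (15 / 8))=-7377 / 14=-526.93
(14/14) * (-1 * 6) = -6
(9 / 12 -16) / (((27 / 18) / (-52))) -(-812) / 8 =3781 / 6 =630.17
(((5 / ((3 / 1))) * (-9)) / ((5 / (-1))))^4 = 81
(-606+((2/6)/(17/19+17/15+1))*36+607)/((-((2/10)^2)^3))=-66921875/863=-77545.63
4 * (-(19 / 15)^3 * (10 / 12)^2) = -6859 / 1215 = -5.65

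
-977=-977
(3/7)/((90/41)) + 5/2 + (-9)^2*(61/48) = 177463/1680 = 105.63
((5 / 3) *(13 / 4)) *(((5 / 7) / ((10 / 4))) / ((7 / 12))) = 2.65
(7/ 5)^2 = 49/ 25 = 1.96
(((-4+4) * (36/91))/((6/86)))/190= 0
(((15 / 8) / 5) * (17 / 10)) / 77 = 51 / 6160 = 0.01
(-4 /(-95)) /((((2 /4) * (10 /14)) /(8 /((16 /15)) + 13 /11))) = 5348 /5225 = 1.02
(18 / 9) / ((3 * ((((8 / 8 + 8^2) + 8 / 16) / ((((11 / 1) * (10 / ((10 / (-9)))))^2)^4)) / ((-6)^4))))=15945028319714459328 / 131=121717773432934804.03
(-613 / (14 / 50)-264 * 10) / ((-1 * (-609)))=-33805 / 4263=-7.93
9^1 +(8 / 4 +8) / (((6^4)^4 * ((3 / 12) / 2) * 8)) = 12694994583557 / 1410554953728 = 9.00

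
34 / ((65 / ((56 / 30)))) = 952 / 975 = 0.98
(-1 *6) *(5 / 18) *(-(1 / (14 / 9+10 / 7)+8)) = 7835 / 564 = 13.89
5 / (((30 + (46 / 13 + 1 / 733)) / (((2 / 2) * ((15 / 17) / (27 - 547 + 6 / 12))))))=-1429350 / 5645112463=-0.00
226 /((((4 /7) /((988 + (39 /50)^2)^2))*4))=4831757098271831 /50000000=96635141.97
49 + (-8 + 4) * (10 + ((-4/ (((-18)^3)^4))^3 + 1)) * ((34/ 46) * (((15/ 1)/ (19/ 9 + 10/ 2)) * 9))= -20822341327914092356574213439784247571486080939/ 36632938326994334771788474353002553418973184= -568.40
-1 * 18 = -18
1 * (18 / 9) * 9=18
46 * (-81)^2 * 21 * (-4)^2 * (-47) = -4766120352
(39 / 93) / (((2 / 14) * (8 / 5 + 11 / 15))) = 39 / 31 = 1.26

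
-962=-962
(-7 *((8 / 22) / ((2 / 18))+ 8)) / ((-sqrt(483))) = 124 *sqrt(483) / 759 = 3.59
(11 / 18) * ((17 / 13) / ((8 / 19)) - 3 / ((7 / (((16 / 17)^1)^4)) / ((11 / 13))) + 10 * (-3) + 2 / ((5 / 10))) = -15502806121 / 1094459184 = -14.16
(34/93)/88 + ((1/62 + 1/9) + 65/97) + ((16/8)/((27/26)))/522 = 750735991/932374476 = 0.81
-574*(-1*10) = 5740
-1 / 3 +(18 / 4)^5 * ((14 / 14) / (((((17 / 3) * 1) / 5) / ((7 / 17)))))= 670.10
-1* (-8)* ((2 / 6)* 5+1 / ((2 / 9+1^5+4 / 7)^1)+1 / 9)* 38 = 722000 / 1017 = 709.93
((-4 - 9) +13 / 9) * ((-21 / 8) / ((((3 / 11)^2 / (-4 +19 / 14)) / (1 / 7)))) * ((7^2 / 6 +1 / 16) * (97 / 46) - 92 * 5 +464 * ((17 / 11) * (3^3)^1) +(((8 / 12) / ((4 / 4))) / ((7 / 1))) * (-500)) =-16975665304741 / 5842368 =-2905613.84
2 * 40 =80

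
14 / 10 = 7 / 5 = 1.40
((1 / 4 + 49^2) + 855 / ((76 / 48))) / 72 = 11765 / 288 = 40.85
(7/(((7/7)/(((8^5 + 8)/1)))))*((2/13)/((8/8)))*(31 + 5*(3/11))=1142346.74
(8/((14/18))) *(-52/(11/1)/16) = -234/77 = -3.04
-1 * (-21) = 21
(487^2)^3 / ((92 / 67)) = 893816916644753203 / 92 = 9715401267877752.21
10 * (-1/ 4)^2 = 5/ 8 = 0.62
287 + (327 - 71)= 543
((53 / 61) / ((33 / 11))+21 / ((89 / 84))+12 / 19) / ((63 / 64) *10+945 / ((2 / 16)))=41078368 / 14992069491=0.00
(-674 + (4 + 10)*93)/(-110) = -314/55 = -5.71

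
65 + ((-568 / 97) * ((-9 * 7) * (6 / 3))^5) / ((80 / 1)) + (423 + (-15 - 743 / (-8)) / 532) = 685464154956189 / 294880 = 2324552885.77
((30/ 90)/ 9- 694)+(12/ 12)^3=-692.96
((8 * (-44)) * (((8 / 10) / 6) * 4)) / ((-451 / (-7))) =-1792 / 615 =-2.91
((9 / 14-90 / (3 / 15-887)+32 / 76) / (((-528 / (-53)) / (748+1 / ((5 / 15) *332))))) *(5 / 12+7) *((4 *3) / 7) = 1112.54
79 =79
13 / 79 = 0.16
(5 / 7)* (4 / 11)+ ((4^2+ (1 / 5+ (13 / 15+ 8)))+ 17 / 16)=487667 / 18480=26.39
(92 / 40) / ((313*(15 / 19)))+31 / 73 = 1487351 / 3427350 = 0.43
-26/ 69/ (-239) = 26/ 16491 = 0.00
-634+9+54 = -571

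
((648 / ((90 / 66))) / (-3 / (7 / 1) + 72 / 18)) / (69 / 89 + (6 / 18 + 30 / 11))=24424092 / 704125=34.69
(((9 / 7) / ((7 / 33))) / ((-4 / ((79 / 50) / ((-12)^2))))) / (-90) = 869 / 4704000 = 0.00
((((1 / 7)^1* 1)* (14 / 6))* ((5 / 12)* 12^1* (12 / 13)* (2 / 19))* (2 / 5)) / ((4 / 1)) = 4 / 247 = 0.02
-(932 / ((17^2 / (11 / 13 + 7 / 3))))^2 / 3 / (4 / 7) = -23372934592 / 381106323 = -61.33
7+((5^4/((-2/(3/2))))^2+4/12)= 10547227/48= 219733.90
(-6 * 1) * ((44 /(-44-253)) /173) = 8 /1557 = 0.01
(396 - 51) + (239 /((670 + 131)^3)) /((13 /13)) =177303228584 /513922401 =345.00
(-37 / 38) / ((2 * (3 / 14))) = -259 / 114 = -2.27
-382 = -382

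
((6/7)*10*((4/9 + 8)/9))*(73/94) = 55480/8883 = 6.25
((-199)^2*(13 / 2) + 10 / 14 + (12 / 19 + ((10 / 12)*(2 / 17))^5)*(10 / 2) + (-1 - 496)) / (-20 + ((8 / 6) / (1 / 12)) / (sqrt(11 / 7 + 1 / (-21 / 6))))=-117893328980797285 / 4609230664248 - 23578665796159457*sqrt(7) / 3456922998186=-43623.56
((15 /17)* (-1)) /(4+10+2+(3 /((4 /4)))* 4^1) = -15 /476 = -0.03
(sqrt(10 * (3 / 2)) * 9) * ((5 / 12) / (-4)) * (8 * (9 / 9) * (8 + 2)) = -75 * sqrt(15) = -290.47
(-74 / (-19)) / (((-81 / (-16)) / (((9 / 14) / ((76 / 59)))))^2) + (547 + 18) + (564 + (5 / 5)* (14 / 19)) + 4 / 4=30783498932 / 27223371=1130.77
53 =53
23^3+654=12821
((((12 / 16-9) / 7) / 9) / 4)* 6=-11 / 56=-0.20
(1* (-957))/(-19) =957/19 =50.37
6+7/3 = 25/3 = 8.33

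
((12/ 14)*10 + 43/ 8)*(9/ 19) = 6.61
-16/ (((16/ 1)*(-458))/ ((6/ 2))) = 3/ 458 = 0.01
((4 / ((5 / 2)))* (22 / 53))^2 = 30976 / 70225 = 0.44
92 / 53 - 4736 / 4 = -62660 / 53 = -1182.26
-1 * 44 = -44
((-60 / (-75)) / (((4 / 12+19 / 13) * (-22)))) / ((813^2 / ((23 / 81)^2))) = -6877 / 2782662965775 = -0.00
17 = 17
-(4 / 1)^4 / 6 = -128 / 3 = -42.67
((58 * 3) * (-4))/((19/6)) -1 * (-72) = -147.79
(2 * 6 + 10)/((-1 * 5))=-22/5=-4.40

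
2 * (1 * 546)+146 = 1238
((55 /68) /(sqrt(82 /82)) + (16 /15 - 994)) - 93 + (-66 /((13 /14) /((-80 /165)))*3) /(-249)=-1194723293 /1100580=-1085.54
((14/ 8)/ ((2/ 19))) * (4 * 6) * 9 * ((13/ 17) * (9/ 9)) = 46683/ 17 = 2746.06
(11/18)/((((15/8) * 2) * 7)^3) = 352/10418625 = 0.00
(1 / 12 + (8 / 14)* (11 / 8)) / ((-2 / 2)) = -73 / 84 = -0.87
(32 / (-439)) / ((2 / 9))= -0.33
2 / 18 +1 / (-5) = -4 / 45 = -0.09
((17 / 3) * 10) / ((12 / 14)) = 595 / 9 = 66.11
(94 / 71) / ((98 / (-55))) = -0.74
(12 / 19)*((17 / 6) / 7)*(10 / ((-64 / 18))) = -765 / 1064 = -0.72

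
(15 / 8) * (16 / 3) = 10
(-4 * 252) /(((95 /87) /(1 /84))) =-1044 /95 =-10.99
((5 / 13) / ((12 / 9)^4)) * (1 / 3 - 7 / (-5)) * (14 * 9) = 26.58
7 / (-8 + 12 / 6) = -7 / 6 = -1.17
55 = 55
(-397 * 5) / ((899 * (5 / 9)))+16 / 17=-46357 / 15283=-3.03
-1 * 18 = -18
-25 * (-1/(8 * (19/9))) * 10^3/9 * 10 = 31250/19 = 1644.74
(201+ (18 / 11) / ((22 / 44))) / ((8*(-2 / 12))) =-6741 / 44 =-153.20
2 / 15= 0.13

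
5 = 5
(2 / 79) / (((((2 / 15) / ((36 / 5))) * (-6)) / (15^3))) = -60750 / 79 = -768.99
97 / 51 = 1.90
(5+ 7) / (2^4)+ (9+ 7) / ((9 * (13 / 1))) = 415 / 468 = 0.89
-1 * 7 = -7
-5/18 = -0.28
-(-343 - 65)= 408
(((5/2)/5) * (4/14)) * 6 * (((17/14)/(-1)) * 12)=-612/49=-12.49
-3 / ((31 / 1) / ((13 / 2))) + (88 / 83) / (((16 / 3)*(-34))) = -111081 / 174964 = -0.63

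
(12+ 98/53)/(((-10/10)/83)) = -60922/53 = -1149.47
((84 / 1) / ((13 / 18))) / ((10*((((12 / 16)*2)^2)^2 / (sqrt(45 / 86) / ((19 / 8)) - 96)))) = -14336 / 65+ 1792*sqrt(430) / 53105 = -219.85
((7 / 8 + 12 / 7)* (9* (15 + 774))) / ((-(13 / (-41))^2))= -1730833245 / 9464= -182886.01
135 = 135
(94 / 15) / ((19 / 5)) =94 / 57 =1.65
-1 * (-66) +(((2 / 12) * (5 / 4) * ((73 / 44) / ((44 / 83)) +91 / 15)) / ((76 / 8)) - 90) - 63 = -114940427 / 1324224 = -86.80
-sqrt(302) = -17.38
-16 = -16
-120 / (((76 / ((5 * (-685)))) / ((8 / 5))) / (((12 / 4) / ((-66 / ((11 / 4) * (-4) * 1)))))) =82200 / 19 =4326.32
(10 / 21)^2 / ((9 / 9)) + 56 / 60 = 2558 / 2205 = 1.16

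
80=80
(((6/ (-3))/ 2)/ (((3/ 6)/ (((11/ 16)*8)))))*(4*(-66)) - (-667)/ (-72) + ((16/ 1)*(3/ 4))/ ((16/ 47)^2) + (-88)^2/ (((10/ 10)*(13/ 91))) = 57206.28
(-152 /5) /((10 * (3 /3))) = -76 /25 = -3.04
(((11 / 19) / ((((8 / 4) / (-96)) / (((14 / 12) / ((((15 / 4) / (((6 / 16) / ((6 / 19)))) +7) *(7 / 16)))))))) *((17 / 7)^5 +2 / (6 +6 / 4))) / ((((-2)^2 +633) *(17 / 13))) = -30082036864 / 40530668745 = -0.74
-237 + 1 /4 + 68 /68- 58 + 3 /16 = -293.56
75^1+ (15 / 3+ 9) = 89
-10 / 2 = -5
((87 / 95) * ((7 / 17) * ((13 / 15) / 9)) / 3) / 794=0.00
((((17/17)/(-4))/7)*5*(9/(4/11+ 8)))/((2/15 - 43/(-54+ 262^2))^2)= -5239734996375/480212928356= -10.91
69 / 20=3.45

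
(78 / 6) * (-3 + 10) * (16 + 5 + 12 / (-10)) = 9009 / 5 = 1801.80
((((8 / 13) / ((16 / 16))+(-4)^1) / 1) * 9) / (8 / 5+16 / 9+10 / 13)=-8910 / 1213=-7.35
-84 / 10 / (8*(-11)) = 21 / 220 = 0.10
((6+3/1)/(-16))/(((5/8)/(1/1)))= -9/10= -0.90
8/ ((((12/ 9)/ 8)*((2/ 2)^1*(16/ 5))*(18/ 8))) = 20/ 3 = 6.67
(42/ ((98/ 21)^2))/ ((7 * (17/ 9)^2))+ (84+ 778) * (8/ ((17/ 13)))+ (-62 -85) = 145192421/ 28322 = 5126.49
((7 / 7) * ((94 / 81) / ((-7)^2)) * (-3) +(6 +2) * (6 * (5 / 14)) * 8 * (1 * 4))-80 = 619826 / 1323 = 468.50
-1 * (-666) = 666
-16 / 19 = -0.84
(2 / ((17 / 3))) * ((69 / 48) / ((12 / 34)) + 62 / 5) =7907 / 1360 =5.81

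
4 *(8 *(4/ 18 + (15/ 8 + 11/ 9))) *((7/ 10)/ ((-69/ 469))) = -1569274/ 3105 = -505.40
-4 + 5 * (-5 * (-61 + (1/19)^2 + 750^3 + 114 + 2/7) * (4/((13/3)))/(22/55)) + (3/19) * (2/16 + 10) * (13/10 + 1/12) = -127929391168600573/5256160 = -24338945383.82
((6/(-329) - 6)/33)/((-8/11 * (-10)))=-33/1316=-0.03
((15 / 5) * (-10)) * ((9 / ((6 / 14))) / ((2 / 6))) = -1890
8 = 8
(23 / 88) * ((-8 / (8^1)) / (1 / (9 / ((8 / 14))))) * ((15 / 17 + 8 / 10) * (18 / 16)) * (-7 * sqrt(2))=1186731 * sqrt(2) / 21760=77.13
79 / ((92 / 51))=4029 / 92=43.79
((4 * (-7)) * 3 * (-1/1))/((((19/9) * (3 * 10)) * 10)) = 63/475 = 0.13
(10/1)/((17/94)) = 940/17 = 55.29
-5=-5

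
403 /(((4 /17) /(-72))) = -123318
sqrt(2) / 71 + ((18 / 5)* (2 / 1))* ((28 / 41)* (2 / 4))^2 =sqrt(2) / 71 + 7056 / 8405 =0.86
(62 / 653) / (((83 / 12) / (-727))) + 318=16694394 / 54199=308.02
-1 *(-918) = 918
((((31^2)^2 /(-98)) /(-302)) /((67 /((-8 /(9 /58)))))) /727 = -107128436 /3243581019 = -0.03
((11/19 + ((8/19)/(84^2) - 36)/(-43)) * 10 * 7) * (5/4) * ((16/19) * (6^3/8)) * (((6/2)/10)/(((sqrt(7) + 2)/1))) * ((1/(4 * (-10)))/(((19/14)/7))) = 21429933/294937 - 21429933 * sqrt(7)/589874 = -23.46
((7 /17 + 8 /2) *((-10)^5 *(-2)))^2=225000000000000 /289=778546712802.77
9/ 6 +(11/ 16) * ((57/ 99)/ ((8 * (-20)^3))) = 4607981/ 3072000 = 1.50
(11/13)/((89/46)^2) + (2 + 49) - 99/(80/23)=187522399/8237840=22.76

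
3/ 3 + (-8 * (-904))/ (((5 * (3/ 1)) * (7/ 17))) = 123049/ 105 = 1171.90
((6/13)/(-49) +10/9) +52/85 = 834976/487305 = 1.71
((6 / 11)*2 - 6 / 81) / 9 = 302 / 2673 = 0.11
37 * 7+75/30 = 523/2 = 261.50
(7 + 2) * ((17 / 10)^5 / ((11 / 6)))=69.70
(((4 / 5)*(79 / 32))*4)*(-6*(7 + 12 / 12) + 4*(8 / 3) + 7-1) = -3713 / 15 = -247.53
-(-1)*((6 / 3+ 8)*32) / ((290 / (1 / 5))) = 32 / 145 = 0.22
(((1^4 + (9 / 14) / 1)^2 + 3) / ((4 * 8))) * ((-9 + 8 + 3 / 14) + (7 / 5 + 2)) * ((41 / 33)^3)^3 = 22306822863801320657 / 6792166037277815040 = 3.28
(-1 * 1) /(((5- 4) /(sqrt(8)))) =-2 * sqrt(2) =-2.83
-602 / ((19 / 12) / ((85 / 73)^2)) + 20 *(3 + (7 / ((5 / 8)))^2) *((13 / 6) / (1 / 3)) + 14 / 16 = 65540135673 / 4050040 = 16182.59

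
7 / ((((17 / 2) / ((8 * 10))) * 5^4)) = 224 / 2125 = 0.11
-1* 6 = -6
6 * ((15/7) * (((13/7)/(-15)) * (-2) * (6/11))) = 936/539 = 1.74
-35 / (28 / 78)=-195 / 2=-97.50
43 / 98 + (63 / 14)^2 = 4055 / 196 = 20.69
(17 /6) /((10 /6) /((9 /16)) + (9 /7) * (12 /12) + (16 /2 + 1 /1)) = 1071 /5008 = 0.21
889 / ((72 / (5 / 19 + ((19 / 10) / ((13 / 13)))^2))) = 2180717 / 45600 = 47.82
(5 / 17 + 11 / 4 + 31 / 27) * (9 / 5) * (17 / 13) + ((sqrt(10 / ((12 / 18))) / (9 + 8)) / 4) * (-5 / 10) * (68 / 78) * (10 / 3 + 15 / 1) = 7697 / 780 - 55 * sqrt(15) / 468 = 9.41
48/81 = 16/27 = 0.59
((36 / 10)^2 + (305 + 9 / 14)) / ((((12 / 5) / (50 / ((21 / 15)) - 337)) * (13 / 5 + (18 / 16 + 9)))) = -78392233 / 24941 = -3143.11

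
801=801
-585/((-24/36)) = 1755/2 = 877.50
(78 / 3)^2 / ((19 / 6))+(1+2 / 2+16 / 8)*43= 7324 / 19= 385.47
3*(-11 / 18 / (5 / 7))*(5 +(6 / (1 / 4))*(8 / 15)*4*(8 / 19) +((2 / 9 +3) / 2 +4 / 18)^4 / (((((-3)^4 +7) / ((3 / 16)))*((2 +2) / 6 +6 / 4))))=-68.19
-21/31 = -0.68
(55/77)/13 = 5/91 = 0.05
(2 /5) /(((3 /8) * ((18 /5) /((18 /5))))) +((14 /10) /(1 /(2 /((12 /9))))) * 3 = 221 /30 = 7.37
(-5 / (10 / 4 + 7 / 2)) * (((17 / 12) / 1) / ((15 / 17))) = -289 / 216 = -1.34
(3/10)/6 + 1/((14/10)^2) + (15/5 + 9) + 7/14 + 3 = 15739/980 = 16.06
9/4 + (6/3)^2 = 25/4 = 6.25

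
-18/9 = -2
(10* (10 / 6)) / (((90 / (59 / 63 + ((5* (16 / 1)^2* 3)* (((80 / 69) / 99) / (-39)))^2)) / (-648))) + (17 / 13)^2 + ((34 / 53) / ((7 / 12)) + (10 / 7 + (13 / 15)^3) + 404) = 16694470650971318 / 121903996339125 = 136.95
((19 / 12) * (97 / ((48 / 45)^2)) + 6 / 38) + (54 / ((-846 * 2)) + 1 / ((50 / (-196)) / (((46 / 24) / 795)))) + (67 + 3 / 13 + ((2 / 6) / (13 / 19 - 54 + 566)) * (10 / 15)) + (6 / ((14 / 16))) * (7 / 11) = 15698312595412755359 / 75948532792704000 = 206.70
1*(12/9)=4/3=1.33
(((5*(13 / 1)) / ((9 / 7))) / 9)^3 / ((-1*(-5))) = 18839275 / 531441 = 35.45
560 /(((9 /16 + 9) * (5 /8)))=93.70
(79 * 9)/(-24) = -237/8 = -29.62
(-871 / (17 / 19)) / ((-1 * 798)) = 871 / 714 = 1.22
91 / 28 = 3.25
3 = 3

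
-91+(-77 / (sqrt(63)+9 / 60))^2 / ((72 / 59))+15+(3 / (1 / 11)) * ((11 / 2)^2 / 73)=2756541552881 / 185299252452 - 699622000 * sqrt(7) / 634586481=11.96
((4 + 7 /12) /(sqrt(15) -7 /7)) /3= 55 /504 + 55 *sqrt(15) /504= 0.53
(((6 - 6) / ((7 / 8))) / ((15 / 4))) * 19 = 0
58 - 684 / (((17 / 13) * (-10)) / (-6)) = -21746 / 85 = -255.84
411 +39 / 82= 33741 / 82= 411.48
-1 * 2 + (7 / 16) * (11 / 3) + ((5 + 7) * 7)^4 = 2389782509 / 48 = 49787135.60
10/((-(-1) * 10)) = 1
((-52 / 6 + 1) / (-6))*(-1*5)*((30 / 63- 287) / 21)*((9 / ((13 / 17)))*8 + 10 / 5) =432471875 / 51597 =8381.73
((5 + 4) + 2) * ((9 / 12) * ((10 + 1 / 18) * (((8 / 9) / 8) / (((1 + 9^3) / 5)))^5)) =0.00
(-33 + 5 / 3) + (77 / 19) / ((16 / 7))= -26959 / 912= -29.56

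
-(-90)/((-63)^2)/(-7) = -10/3087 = -0.00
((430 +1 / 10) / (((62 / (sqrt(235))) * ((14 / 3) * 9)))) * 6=4301 * sqrt(235) / 4340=15.19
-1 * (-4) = 4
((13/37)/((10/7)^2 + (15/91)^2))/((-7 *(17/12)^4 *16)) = -19931184/52920993625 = -0.00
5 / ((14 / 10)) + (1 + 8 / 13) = 472 / 91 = 5.19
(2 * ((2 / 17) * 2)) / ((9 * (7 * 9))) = 8 / 9639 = 0.00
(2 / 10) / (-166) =-1 / 830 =-0.00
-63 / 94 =-0.67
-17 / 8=-2.12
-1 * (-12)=12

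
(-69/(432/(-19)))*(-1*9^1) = -437/16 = -27.31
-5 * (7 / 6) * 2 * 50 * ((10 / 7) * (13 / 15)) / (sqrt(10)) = -228.39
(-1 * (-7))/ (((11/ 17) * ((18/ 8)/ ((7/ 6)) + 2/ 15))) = 24990/ 4763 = 5.25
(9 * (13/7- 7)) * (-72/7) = 23328/49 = 476.08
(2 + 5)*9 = 63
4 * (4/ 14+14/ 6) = 220/ 21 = 10.48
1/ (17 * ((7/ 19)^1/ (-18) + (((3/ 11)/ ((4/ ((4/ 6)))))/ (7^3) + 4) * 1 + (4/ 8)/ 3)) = 1290366/ 90954845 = 0.01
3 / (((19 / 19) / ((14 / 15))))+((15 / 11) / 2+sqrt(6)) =sqrt(6)+383 / 110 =5.93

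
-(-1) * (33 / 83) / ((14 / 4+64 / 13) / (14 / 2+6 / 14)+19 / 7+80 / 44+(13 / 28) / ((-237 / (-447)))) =0.06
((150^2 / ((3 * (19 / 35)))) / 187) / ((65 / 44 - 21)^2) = 46200000 / 238335563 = 0.19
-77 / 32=-2.41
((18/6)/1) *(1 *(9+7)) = 48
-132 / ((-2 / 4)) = 264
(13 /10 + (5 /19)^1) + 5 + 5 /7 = 9679 /1330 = 7.28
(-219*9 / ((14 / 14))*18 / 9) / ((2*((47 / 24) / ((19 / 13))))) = -898776 / 611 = -1470.99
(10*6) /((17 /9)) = 540 /17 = 31.76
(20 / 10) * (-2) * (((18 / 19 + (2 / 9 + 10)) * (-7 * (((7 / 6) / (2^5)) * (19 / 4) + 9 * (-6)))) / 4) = -276351215 / 65664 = -4208.57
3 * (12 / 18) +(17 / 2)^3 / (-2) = -4881 / 16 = -305.06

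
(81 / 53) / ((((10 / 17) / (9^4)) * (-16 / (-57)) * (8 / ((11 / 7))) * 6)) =1888209873 / 949760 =1988.09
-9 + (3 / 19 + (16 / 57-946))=-954.56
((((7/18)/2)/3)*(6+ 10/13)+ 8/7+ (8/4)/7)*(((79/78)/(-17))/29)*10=-1812260/47240739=-0.04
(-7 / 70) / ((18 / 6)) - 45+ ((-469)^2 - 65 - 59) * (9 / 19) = 59330321 / 570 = 104088.28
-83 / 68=-1.22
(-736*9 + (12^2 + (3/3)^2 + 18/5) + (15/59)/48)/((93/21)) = -213947041/146320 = -1462.19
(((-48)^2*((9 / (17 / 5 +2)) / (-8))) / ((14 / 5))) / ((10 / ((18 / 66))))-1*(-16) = 872 / 77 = 11.32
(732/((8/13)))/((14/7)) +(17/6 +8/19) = 136345/228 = 598.00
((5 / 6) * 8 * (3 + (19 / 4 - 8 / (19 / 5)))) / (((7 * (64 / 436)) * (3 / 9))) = 233805 / 2128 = 109.87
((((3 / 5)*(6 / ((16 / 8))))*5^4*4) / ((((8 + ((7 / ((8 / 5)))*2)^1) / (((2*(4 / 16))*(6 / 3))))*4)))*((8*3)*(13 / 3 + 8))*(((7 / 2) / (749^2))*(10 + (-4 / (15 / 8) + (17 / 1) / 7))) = 47996400 / 37587067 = 1.28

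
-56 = -56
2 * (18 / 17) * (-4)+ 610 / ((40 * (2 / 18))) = 8757 / 68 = 128.78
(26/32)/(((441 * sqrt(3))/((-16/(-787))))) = 13 * sqrt(3)/1041201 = 0.00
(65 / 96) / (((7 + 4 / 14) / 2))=455 / 2448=0.19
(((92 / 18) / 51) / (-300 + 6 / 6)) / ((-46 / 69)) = 1 / 1989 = 0.00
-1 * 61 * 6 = -366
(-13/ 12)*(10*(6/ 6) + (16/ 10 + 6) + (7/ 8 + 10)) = -14807/ 480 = -30.85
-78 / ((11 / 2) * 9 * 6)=-26 / 99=-0.26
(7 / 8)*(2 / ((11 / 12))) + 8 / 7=235 / 77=3.05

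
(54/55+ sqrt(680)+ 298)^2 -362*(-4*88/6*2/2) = 65776*sqrt(170)/55+ 1010115208/9075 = 126900.44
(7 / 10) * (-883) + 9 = -6091 / 10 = -609.10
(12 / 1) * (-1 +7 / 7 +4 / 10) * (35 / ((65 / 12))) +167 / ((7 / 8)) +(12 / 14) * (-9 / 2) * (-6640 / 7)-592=10474344 / 3185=3288.65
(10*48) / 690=16 / 23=0.70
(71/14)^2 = 5041/196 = 25.72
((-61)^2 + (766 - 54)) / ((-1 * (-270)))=4433 / 270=16.42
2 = 2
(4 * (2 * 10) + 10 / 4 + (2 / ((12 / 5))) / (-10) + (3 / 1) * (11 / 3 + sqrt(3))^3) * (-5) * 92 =-1363325 / 9 - 59800 * sqrt(3) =-255057.19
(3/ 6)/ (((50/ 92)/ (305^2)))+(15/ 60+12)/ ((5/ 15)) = 342479/ 4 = 85619.75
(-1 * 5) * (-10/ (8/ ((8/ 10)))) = 5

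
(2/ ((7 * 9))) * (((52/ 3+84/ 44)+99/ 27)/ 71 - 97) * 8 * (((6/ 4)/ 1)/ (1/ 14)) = -515.61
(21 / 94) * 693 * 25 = 363825 / 94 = 3870.48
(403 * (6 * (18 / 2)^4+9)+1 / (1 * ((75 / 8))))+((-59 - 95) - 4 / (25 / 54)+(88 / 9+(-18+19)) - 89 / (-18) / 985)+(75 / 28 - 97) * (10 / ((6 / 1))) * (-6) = 15868916.46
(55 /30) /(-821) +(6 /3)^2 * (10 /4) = 49249 /4926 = 10.00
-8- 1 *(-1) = -7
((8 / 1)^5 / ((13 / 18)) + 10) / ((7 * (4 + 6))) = 294977 / 455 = 648.30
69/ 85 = 0.81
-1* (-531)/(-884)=-531/884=-0.60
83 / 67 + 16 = 1155 / 67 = 17.24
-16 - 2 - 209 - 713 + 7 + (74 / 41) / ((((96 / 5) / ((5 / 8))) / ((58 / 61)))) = -447992311 / 480192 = -932.94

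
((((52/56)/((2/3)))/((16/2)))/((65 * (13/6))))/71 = 9/516880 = 0.00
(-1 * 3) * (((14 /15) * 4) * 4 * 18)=-4032 /5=-806.40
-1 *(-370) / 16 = 185 / 8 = 23.12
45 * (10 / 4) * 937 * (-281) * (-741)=43898192325 / 2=21949096162.50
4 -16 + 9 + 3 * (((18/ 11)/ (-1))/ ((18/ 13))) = -72/ 11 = -6.55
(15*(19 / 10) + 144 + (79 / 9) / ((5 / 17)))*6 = 18211 / 15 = 1214.07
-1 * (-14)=14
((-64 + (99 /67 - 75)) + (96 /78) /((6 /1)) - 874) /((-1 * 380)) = 660643 /248235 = 2.66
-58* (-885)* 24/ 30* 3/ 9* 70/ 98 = 68440/ 7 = 9777.14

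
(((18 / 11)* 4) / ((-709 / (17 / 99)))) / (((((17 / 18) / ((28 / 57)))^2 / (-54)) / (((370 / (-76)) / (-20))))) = 56391552 / 10003254767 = 0.01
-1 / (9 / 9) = -1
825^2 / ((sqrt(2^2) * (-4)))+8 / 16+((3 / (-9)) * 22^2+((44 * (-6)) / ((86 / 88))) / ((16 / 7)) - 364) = -88464221 / 1032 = -85721.14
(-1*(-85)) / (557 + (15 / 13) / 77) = 85085 / 557572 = 0.15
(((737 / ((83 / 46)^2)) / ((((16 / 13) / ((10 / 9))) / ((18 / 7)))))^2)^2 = 412426028536388841928007250625 / 5407753649365837441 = 76265683549.54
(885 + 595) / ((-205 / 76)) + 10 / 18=-202259 / 369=-548.13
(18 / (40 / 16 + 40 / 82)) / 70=738 / 8575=0.09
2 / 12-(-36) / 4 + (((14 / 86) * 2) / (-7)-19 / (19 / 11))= -1.88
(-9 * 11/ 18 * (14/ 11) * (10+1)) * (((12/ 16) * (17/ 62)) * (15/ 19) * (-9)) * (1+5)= 1590435/ 2356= 675.06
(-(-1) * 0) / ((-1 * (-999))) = 0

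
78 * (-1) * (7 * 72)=-39312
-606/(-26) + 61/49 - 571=-348087/637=-546.45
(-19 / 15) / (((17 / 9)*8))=-57 / 680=-0.08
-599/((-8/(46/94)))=13777/376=36.64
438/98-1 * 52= -2329/49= -47.53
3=3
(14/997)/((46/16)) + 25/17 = 1.48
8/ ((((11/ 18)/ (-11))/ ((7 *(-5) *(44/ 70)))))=3168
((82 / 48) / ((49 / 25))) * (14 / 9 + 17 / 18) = 5125 / 2352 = 2.18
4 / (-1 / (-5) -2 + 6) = 20 / 21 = 0.95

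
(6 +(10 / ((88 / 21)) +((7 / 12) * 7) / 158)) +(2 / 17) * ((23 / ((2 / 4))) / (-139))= 412657783 / 49282728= 8.37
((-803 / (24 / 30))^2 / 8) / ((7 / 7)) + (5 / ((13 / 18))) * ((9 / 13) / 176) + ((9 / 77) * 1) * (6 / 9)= 209772663077 / 1665664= 125939.36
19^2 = 361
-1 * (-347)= 347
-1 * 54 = -54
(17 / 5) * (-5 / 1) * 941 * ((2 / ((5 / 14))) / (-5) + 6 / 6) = 47991 / 25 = 1919.64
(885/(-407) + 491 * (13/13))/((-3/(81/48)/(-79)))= 17681859/814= 21722.19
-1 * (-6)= 6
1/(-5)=-1/5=-0.20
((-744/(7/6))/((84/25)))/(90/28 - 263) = 18600/25459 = 0.73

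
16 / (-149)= -16 / 149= -0.11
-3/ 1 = -3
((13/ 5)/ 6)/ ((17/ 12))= 26/ 85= 0.31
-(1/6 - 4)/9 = 23/54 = 0.43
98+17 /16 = 1585 /16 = 99.06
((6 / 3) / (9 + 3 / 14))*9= 84 / 43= 1.95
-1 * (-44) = 44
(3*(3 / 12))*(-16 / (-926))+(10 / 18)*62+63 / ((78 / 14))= 2479141 / 54171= 45.77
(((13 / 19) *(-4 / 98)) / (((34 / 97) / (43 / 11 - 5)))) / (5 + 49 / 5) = 37830 / 6441589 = 0.01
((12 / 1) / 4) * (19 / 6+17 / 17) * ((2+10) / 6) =25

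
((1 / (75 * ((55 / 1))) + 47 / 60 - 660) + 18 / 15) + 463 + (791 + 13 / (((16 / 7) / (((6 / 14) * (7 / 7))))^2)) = 629841281 / 1056000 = 596.44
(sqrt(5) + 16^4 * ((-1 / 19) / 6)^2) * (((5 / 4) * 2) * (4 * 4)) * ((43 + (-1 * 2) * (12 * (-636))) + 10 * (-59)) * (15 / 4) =2207550 * sqrt(5) + 12056166400 / 1083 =16068426.14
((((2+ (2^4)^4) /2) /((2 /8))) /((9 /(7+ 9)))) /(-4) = -58256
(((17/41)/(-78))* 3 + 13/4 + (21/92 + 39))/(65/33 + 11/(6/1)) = 34356003/3077009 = 11.17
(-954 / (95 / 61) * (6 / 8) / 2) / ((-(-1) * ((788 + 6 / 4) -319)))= -87291 / 178790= -0.49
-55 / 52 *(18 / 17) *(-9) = 4455 / 442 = 10.08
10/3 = 3.33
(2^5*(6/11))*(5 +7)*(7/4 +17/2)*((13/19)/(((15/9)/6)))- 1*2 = 5286.18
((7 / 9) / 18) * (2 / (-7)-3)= -23 / 162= -0.14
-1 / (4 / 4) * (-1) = 1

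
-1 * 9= -9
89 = 89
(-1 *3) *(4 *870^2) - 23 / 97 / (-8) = -7048252777 / 776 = -9082799.97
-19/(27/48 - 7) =304/103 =2.95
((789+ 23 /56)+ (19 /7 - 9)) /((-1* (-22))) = 6265 /176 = 35.60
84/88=21/22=0.95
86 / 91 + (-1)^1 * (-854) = 77800 / 91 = 854.95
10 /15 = 2 /3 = 0.67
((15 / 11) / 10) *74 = 111 / 11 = 10.09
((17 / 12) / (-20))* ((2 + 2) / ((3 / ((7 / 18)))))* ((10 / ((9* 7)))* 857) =-14569 / 2916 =-5.00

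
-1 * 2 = -2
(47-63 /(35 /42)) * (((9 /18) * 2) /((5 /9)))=-1287 /25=-51.48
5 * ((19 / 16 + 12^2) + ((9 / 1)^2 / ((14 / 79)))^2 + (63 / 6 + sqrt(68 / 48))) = 5 * sqrt(51) / 6 + 819554315 / 784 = 1045355.84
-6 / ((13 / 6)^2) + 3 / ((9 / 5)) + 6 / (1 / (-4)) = -11971 / 507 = -23.61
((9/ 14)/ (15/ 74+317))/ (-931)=-333/ 152973541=-0.00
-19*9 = -171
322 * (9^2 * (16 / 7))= 59616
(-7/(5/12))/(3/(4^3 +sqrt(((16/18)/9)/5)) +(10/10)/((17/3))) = -999367712/13285985- 145656 *sqrt(10)/13285985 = -75.25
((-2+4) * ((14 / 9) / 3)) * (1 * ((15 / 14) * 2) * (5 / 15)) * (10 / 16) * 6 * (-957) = -7975 / 3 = -2658.33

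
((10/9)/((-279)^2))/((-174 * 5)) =-1/60949503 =-0.00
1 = 1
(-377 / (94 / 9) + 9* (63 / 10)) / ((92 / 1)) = 2421 / 10810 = 0.22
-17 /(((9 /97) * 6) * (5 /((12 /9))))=-3298 /405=-8.14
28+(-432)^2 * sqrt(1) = 186652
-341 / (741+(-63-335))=-341 / 343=-0.99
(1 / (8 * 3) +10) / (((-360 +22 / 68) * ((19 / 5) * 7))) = -20485 / 19517484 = -0.00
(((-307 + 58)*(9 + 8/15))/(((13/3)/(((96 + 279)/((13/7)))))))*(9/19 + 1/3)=-22048950/247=-89267.00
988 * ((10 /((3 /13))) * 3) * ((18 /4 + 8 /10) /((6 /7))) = 2382562 /3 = 794187.33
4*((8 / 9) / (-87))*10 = -320 / 783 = -0.41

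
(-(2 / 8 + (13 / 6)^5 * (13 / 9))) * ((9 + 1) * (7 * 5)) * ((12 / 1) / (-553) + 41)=-2744419890125 / 2764368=-992783.84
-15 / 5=-3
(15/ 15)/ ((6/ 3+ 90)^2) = 1/ 8464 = 0.00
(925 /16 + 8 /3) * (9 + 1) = 14515 /24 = 604.79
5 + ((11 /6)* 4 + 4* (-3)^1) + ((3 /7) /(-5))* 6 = -19 /105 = -0.18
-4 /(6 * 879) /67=-2 /176679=-0.00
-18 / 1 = -18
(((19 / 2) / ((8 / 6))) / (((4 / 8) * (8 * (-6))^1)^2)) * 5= 95 / 1536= 0.06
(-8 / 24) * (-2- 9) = 11 / 3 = 3.67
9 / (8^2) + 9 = 585 / 64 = 9.14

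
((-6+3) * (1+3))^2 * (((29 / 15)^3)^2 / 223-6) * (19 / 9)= -4452333210416 / 2540109375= -1752.81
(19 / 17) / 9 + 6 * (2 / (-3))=-593 / 153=-3.88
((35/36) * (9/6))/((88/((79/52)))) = 2765/109824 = 0.03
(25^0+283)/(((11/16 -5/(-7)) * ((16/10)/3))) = 59640/157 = 379.87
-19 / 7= -2.71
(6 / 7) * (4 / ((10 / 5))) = 12 / 7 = 1.71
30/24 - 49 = -191/4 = -47.75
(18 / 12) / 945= 1 / 630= 0.00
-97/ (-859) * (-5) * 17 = -8245/ 859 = -9.60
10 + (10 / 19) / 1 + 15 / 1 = 485 / 19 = 25.53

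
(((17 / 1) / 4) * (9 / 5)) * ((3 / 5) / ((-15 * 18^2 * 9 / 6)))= -17 / 27000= -0.00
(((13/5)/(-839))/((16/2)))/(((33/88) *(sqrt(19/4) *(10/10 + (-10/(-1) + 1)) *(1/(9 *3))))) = -39 *sqrt(19)/159410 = -0.00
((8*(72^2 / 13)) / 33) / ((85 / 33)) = 41472 / 1105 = 37.53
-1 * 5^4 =-625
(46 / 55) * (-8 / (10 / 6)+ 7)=46 / 25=1.84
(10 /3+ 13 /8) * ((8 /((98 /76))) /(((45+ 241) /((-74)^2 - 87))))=1740647 /3003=579.64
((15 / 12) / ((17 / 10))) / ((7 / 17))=25 / 14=1.79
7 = 7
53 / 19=2.79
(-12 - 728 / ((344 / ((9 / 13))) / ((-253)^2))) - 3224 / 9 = -36436379 / 387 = -94150.85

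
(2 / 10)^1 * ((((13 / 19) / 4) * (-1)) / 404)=-13 / 153520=-0.00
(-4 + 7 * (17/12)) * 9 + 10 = 253/4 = 63.25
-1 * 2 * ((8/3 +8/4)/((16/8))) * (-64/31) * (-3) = -896/31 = -28.90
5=5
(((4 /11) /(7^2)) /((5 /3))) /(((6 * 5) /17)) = 34 /13475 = 0.00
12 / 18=2 / 3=0.67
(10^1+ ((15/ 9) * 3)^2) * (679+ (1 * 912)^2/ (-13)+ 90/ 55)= -316814855/ 143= -2215488.50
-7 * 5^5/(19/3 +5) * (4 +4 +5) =-853125/34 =-25091.91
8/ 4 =2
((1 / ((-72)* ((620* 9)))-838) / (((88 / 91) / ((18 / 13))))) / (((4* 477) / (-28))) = 16497069169 / 936904320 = 17.61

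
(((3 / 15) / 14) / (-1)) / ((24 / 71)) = -71 / 1680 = -0.04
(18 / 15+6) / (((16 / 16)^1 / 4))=144 / 5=28.80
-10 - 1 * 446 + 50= -406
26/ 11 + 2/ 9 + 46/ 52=8933/ 2574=3.47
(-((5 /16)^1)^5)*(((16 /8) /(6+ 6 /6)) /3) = -3125 /11010048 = -0.00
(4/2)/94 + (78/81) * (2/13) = 0.17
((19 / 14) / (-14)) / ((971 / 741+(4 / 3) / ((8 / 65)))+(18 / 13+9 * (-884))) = 4693 / 384510938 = 0.00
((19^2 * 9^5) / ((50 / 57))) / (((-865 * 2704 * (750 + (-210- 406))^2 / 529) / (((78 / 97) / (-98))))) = 1928286370251 / 767762432528000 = 0.00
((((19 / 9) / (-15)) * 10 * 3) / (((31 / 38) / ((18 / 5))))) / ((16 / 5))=-361 / 62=-5.82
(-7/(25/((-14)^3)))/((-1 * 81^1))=-19208/2025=-9.49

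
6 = 6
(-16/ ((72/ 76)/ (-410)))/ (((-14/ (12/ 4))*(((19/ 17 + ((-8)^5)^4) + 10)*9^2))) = -529720/ 33339031148716194326481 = -0.00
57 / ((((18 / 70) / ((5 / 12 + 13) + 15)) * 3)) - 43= 222121 / 108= 2056.68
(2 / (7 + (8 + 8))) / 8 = 1 / 92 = 0.01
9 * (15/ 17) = 135/ 17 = 7.94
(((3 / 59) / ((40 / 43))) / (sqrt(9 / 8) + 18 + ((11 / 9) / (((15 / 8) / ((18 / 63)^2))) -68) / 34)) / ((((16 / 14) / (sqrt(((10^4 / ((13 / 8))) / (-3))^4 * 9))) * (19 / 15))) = 146183292404352000000000 / 4885988228076601087 -6851671622145000000000 * sqrt(2) / 4885988228076601087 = 27935.71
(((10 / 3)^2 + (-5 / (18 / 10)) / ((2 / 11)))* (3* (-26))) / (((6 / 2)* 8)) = 325 / 24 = 13.54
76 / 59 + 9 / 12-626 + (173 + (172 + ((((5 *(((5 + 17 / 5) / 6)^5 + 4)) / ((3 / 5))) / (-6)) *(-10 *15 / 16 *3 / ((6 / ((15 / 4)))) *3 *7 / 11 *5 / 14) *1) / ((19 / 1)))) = -854672265 / 3156736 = -270.75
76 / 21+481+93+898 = 30988 / 21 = 1475.62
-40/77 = -0.52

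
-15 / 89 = -0.17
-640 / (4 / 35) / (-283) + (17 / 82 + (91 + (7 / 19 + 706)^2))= 4180869778923 / 8377366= 499067.34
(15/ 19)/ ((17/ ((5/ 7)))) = 0.03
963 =963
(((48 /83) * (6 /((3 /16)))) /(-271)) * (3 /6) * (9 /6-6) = 3456 /22493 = 0.15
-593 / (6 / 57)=-11267 / 2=-5633.50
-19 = -19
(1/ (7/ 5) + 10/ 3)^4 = 52200625/ 194481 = 268.41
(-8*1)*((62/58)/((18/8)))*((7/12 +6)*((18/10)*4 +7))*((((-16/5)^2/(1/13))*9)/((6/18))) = -4629354496/3625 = -1277063.31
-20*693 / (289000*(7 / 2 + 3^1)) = -0.01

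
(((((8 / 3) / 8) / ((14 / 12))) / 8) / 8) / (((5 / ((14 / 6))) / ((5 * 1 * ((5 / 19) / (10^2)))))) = 1 / 36480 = 0.00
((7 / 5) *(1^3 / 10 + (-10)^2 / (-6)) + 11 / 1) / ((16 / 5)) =-1829 / 480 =-3.81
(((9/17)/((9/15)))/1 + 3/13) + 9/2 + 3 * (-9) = -9453/442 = -21.39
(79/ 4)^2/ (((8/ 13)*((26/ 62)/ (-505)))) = -97702855/ 128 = -763303.55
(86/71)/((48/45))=645/568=1.14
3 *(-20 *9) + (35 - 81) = -586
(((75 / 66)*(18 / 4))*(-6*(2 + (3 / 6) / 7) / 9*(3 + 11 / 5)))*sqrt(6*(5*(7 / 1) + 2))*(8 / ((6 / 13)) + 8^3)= -1496690*sqrt(222) / 77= -289612.71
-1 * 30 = -30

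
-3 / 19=-0.16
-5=-5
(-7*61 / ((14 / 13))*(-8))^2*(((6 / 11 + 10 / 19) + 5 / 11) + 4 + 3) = 1629976608 / 19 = 85788242.53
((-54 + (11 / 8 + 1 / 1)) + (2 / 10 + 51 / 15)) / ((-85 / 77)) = 8701 / 200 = 43.50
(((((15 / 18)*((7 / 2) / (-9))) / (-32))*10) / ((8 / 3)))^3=0.00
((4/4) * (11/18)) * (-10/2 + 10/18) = -220/81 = -2.72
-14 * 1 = -14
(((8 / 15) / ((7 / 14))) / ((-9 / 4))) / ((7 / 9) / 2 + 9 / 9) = -128 / 375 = -0.34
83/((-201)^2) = 83/40401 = 0.00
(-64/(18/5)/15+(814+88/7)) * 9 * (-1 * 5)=-779990/21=-37142.38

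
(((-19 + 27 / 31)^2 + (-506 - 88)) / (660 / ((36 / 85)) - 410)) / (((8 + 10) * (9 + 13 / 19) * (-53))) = 484481 / 19371246024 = 0.00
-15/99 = -5/33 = -0.15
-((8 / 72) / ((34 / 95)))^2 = -9025 / 93636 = -0.10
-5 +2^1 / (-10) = -5.20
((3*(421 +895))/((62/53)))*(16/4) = 418488/31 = 13499.61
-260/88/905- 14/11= -1.28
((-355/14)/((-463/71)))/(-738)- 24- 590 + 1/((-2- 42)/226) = -32579775073/52620876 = -619.14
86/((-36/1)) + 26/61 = -2155/1098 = -1.96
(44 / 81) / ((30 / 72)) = 176 / 135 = 1.30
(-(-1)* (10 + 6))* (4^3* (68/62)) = 34816/31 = 1123.10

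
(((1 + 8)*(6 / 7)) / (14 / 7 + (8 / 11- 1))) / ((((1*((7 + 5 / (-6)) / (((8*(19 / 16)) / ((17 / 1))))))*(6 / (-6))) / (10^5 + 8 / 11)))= -25457328 / 629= -40472.70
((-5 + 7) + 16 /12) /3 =10 /9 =1.11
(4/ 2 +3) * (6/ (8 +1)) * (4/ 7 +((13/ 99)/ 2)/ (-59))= 233185/ 122661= 1.90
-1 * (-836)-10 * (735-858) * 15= 19286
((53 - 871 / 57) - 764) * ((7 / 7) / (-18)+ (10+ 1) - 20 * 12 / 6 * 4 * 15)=890119097 / 513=1735124.95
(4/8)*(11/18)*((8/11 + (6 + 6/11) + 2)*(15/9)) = 85/18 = 4.72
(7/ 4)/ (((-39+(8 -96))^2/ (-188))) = -329/ 16129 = -0.02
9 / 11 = 0.82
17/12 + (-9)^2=989/12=82.42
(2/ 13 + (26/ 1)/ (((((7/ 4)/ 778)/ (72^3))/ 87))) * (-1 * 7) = -34156473901070/ 13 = -2627421069313.08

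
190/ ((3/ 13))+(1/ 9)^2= 66691/ 81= 823.35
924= 924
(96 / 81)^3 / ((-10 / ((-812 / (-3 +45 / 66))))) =-292683776 / 5019165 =-58.31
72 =72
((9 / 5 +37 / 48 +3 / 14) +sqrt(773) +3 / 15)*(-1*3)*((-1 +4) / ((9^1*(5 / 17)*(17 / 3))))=-3*sqrt(773) / 5- 1003 / 560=-18.47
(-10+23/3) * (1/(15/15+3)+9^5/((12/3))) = -206675/6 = -34445.83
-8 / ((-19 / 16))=128 / 19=6.74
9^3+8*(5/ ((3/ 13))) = 2707/ 3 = 902.33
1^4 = 1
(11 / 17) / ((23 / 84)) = 924 / 391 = 2.36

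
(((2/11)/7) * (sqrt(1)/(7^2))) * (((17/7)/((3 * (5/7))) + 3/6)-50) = -1451/56595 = -0.03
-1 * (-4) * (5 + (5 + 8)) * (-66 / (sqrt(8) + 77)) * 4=-1463616 / 5921 + 38016 * sqrt(2) / 5921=-238.11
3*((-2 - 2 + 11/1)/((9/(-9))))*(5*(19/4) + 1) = -2079/4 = -519.75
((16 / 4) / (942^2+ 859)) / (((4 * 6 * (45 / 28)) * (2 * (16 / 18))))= 1 / 15226680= 0.00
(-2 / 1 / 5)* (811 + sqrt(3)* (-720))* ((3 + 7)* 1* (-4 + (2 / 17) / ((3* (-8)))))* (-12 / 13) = 6448.41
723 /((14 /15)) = 10845 /14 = 774.64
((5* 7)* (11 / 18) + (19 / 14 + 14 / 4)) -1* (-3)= 3685 / 126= 29.25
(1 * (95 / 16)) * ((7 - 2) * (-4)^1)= -118.75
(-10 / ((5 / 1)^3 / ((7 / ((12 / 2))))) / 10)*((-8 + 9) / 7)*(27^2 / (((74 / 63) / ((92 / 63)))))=-5589 / 4625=-1.21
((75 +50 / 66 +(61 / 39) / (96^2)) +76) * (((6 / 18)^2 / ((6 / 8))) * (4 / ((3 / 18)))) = 599999135 / 1111968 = 539.58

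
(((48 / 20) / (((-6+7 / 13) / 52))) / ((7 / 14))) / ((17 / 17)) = -16224 / 355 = -45.70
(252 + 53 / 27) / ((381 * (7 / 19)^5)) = 16978610843 / 172893609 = 98.20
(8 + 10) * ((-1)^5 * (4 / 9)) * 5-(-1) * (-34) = -74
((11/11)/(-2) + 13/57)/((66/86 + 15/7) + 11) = -9331/477318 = -0.02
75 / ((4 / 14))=525 / 2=262.50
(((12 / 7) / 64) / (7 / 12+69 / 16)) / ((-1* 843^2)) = -1 / 129890845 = -0.00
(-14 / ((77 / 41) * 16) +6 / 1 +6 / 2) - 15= -569 / 88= -6.47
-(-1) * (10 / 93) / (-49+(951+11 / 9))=30 / 251999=0.00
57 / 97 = 0.59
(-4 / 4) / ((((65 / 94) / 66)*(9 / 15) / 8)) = -1272.62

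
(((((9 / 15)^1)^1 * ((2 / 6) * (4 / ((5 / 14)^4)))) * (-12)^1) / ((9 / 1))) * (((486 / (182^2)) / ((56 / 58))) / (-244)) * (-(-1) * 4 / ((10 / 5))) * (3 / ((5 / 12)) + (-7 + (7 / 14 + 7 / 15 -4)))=-745416 / 32215625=-0.02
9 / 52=0.17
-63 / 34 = -1.85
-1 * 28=-28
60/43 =1.40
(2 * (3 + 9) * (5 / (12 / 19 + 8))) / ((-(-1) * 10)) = 57 / 41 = 1.39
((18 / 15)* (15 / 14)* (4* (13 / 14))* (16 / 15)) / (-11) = -1248 / 2695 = -0.46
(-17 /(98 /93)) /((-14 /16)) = 6324 /343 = 18.44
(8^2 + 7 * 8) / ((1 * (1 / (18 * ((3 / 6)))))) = 1080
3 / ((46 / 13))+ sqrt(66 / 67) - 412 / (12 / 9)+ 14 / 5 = -304.36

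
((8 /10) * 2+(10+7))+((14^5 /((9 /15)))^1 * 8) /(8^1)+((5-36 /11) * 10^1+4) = 147908179 /165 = 896413.21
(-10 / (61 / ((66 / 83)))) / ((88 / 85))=-1275 / 10126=-0.13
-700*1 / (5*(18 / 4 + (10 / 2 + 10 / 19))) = -5320 / 381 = -13.96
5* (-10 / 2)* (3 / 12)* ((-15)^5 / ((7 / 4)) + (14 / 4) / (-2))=303751225 / 112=2712064.51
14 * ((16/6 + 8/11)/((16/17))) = 1666/33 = 50.48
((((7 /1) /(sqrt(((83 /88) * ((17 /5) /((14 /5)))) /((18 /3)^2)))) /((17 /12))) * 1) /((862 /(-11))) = -11088 * sqrt(108647) /10338397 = -0.35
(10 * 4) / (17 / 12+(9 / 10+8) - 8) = 2400 / 139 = 17.27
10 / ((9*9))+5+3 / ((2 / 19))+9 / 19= 34.10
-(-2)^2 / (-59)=4 / 59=0.07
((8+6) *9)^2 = 15876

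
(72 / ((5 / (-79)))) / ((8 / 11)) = -7821 / 5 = -1564.20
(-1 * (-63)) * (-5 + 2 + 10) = 441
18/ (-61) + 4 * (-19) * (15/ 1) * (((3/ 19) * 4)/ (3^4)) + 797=432511/ 549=787.82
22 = 22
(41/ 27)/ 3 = 41/ 81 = 0.51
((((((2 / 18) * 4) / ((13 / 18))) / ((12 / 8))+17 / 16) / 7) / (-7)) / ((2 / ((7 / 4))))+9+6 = 523241 / 34944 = 14.97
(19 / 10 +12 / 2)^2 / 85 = 6241 / 8500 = 0.73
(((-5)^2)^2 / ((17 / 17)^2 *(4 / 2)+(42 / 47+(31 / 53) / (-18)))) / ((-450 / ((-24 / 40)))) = 37365 / 128287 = 0.29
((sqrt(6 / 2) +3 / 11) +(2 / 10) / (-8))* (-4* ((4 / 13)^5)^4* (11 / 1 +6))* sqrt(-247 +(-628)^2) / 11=-224300372066304* sqrt(131379) / 209054601523688793826811 - 3056092569403392* sqrt(43793) / 11498003083802883660474605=-0.00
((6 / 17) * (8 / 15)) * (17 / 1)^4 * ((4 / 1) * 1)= 314432 / 5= 62886.40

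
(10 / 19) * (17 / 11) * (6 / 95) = 0.05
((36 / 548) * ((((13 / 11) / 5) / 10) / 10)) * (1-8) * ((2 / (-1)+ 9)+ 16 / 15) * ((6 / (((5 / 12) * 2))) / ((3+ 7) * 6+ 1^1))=-0.00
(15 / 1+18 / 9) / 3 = 17 / 3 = 5.67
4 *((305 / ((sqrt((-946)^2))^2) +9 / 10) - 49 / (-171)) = 908153057 / 191288295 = 4.75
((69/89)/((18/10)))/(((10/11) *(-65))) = -253/34710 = -0.01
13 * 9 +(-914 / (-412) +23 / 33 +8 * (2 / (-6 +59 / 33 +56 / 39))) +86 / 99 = 931257115 / 8096418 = 115.02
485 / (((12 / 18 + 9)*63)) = 485 / 609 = 0.80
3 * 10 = 30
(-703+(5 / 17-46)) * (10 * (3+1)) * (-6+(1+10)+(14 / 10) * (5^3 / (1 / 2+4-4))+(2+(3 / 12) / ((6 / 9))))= -181946760 / 17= -10702750.59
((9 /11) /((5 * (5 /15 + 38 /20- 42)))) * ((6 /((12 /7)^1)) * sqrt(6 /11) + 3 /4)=-189 * sqrt(66) /144353- 81 /26246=-0.01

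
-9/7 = -1.29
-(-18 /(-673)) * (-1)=18 /673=0.03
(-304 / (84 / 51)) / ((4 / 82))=-26486 / 7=-3783.71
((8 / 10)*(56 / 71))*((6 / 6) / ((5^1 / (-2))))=-448 / 1775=-0.25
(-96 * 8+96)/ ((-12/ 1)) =56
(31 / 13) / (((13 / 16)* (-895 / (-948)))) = 470208 / 151255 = 3.11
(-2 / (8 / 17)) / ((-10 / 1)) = 17 / 40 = 0.42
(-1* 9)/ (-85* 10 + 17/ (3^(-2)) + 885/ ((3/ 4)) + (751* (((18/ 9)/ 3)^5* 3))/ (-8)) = -0.02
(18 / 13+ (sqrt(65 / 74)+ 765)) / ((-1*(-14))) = sqrt(4810) / 1036+ 9963 / 182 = 54.81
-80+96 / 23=-1744 / 23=-75.83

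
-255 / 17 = -15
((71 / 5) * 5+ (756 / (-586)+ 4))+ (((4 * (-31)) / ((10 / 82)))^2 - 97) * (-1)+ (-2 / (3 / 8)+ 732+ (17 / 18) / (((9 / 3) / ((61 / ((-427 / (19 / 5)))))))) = -2860180612319 / 2768850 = -1032985.03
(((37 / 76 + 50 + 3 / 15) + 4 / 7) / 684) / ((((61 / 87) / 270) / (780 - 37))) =26440819281 / 1233176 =21441.24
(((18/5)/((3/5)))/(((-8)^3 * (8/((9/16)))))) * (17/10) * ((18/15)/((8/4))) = -1377/1638400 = -0.00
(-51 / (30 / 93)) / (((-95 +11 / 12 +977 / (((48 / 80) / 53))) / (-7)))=66402 / 5172455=0.01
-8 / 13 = -0.62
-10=-10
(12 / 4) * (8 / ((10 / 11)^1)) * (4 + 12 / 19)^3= 89954304 / 34295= 2622.96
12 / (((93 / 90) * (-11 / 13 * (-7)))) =4680 / 2387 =1.96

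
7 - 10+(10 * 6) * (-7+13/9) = -1009/3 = -336.33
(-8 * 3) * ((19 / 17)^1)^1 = -456 / 17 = -26.82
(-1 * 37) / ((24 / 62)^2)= -35557 / 144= -246.92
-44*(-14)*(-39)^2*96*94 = 8454910464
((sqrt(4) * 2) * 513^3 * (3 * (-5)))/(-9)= 900037980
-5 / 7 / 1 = -5 / 7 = -0.71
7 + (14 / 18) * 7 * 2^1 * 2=259 / 9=28.78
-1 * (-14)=14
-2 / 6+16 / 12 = 1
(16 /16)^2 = 1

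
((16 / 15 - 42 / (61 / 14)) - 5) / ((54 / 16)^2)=-1.19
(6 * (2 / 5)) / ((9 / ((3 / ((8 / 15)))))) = 3 / 2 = 1.50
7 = 7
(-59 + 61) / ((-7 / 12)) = -24 / 7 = -3.43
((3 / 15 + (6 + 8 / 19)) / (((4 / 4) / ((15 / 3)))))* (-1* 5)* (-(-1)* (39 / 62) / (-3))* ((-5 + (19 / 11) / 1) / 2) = -367965 / 6479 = -56.79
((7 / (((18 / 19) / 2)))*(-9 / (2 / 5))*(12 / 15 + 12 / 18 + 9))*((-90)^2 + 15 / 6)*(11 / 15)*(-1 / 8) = 744428531 / 288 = 2584821.29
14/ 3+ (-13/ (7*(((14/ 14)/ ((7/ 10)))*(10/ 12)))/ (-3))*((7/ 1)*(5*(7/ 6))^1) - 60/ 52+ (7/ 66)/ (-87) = 4617776/ 186615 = 24.74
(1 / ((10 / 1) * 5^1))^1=1 / 50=0.02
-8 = -8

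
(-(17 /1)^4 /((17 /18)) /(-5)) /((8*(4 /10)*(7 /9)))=397953 /56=7106.30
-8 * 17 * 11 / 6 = -748 / 3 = -249.33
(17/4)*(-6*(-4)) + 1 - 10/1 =93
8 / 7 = 1.14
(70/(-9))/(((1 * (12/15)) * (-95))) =35/342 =0.10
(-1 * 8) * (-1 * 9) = 72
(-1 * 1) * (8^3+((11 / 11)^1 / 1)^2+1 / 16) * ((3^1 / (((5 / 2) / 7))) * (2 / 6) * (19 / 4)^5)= -142284076837 / 40960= -3473732.34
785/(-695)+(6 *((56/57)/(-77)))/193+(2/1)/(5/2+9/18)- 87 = -1471177736/16820529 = -87.46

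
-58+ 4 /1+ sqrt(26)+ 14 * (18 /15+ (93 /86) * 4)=sqrt(26)+ 5022 /215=28.46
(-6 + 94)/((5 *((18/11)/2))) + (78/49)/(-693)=3651874/169785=21.51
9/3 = 3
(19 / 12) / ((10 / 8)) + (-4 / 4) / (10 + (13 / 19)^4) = 23348834 / 19976565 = 1.17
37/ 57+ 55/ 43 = 4726/ 2451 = 1.93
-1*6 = -6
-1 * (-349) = 349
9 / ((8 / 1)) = 9 / 8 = 1.12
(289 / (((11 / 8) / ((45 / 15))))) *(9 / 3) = 20808 / 11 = 1891.64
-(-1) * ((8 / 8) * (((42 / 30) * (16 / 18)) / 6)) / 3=28 / 405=0.07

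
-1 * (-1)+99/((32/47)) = 4685/32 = 146.41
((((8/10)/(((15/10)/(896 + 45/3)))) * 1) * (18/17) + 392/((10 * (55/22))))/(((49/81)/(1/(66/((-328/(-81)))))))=36949856/687225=53.77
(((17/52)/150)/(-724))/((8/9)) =-51/15059200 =-0.00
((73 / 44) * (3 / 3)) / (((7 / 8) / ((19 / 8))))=1387 / 308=4.50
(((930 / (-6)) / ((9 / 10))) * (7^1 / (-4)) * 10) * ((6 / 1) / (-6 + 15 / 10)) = -108500 / 27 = -4018.52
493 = 493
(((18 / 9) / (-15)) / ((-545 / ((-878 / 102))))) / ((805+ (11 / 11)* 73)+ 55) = -878 / 388991025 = -0.00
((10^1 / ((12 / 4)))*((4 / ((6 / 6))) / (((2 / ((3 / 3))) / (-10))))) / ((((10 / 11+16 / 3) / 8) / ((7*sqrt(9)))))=-184800 / 103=-1794.17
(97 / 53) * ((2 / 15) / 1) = 194 / 795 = 0.24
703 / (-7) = -703 / 7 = -100.43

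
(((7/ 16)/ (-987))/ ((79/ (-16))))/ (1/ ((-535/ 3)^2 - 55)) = 285730/ 100251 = 2.85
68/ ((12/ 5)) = 85/ 3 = 28.33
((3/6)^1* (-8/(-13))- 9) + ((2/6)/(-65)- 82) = -17686/195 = -90.70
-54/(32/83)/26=-2241/416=-5.39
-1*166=-166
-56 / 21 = -8 / 3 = -2.67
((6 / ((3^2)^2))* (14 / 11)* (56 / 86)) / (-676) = -196 / 2158299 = -0.00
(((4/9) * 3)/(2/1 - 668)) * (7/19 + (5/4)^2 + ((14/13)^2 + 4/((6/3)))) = -261539/25662312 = -0.01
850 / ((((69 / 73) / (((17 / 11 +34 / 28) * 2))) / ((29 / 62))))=382383125 / 164703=2321.65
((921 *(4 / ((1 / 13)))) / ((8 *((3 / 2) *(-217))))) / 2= -3991 / 434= -9.20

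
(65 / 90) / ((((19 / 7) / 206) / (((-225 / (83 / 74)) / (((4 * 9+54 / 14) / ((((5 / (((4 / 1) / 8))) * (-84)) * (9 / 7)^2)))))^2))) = 336753481428000000 / 125786251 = 2677188315.50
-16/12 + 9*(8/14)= 80/21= 3.81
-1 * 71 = -71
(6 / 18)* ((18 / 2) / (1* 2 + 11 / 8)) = 8 / 9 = 0.89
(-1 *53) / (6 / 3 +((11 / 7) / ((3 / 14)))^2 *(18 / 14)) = -0.74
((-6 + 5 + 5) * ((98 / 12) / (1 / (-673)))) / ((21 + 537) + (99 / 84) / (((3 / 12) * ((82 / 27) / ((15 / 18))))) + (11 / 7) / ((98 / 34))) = -3710044408 / 94476147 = -39.27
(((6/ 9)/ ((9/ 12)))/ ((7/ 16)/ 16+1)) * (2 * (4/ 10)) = 8192/ 11835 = 0.69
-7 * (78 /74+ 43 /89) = -35434 /3293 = -10.76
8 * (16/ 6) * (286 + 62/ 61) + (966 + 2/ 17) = 7351432/ 1037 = 7089.13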